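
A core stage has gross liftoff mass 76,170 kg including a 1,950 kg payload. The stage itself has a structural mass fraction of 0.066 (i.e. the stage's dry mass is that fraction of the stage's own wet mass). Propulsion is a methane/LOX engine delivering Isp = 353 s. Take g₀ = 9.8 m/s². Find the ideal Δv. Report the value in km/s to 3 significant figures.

Δv ≈ 8.33 km/s

Stage wet mass = m₀ − payload = 76,170 − 1,950 = 74,220 kg.
Stage dry mass = ε × stage wet mass = 0.066 × 74,220 = 4,898.52 kg.
Burnout mass m_f = stage dry + payload = 4,898.52 + 1,950 = 6,848.52 kg.
v_e = Isp · g₀ = 353 × 9.8 = 3459.4 m/s.
Δv = v_e · ln(76,170/6,848.52) = 3459.4 × ln(11.12) = 3459.4 × 2.4089 ≈ 8333 m/s.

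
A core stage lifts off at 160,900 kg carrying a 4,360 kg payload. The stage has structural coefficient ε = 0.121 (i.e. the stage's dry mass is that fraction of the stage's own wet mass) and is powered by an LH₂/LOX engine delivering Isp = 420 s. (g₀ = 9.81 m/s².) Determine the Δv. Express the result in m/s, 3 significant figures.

Δv ≈ 7960 m/s

Stage wet mass = m₀ − payload = 160,900 − 4,360 = 156,540 kg.
Stage dry mass = ε × stage wet mass = 0.121 × 156,540 = 18,941.3 kg.
Burnout mass m_f = stage dry + payload = 18,941.3 + 4,360 = 23,301.3 kg.
v_e = Isp · g₀ = 420 × 9.81 = 4120.2 m/s.
From the ideal rocket equation, Δv = v_e · ln(160,900/23,301.3) = 4120.2 × ln(6.905) = 4120.2 × 1.9323 ≈ 7961 m/s.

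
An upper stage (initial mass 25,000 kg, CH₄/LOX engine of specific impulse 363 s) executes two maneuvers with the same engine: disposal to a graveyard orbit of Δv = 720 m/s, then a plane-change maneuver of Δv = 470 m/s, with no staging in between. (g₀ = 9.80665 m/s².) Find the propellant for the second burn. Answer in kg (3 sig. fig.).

v_e = Isp · g₀ = 363 × 9.80665 = 3559.8 m/s.
After the first burn: m = 25000 × exp(−720/3559.8) = 25000 × 0.81688 = 20,422 kg.
After the second burn: m = 20,422 × exp(−470/3559.8) = 20,422 × 0.87632 = 17,896.2 kg.
Second-burn propellant = 20,422 − 17,896.2 = 2,525.8 kg.

propellant for the second burn ≈ 2530 kg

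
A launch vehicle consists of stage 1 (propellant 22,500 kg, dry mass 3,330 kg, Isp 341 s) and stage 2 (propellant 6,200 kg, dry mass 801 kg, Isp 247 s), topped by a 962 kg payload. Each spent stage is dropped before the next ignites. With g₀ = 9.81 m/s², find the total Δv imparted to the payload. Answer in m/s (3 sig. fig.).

Ignition mass of stage 1 = 22,500+3,330 + 6,200+801 + 962 = 33,793 kg.
Stage 1: m₀ = 33,793 kg, m_f = 33,793 − 22,500 = 11,293 kg; Δv = 341×9.81×ln(2.992) = 3345.2×1.0961 ≈ 3667 m/s.
Stage 2: m₀ = 7,963 kg, m_f = 7,963 − 6,200 = 1,763 kg; Δv = 247×9.81×ln(4.517) = 2423.1×1.5078 ≈ 3653 m/s.
Total Δv = 3667 + 3653 = 7320 m/s.

Δv ≈ 7320 m/s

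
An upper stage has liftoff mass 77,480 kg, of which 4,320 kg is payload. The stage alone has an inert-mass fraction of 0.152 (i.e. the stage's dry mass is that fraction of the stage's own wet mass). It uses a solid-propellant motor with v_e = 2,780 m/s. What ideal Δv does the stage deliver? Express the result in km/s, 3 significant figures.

Stage wet mass = m₀ − payload = 77,480 − 4,320 = 73,160 kg.
Stage dry mass = ε × stage wet mass = 0.152 × 73,160 = 11,120.3 kg.
Burnout mass m_f = stage dry + payload = 11,120.3 + 4,320 = 15,440.3 kg.
By the Tsiolkovsky rocket equation, Δv = v_e · ln(77,480/15,440.3) = 2780.0 × ln(5.018) = 2780.0 × 1.6130 ≈ 4484 m/s.

Δv ≈ 4.48 km/s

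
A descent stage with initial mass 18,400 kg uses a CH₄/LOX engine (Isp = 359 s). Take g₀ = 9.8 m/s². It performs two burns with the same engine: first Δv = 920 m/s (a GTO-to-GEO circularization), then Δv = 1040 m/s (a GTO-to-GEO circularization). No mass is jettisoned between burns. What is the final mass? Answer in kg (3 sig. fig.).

v_e = Isp · g₀ = 359 × 9.8 = 3518.2 m/s.
After the first burn: m = 18400 × exp(−920/3518.2) = 18400 × 0.76990 = 14,166.2 kg.
After the second burn: m = 14,166.2 × exp(−1040/3518.2) = 14,166.2 × 0.74408 = 10,540.8 kg.

final mass ≈ 10500 kg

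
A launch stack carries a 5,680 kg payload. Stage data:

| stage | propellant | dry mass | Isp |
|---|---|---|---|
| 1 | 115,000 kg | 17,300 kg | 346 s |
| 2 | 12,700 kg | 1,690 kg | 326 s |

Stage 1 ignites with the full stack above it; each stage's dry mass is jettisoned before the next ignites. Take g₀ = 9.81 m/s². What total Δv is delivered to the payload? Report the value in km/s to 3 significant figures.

Ignition mass of stage 1 = 115,000+17,300 + 12,700+1,690 + 5,680 = 152,370 kg.
Stage 1: m₀ = 152,370 kg, m_f = 152,370 − 115,000 = 37,370 kg; Δv = 346×9.81×ln(4.077) = 3394.3×1.4054 ≈ 4770 m/s.
Stage 2: m₀ = 20,070 kg, m_f = 20,070 − 12,700 = 7,370 kg; Δv = 326×9.81×ln(2.723) = 3198.1×1.0018 ≈ 3204 m/s.
Total Δv = 4770 + 3204 = 7974 m/s.

Δv ≈ 7.97 km/s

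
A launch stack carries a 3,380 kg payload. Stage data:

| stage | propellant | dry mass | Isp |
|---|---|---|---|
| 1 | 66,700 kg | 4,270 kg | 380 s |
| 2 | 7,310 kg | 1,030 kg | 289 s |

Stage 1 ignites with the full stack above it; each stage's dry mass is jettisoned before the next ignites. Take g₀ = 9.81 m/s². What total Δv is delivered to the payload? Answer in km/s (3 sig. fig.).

Δv ≈ 8.90 km/s

Ignition mass of stage 1 = 66,700+4,270 + 7,310+1,030 + 3,380 = 82,690 kg.
Stage 1: m₀ = 82,690 kg, m_f = 82,690 − 66,700 = 15,990 kg; Δv = 380×9.81×ln(5.171) = 3727.8×1.6431 ≈ 6125 m/s.
Stage 2: m₀ = 11,720 kg, m_f = 11,720 − 7,310 = 4,410 kg; Δv = 289×9.81×ln(2.658) = 2835.1×0.9774 ≈ 2771 m/s.
Total Δv = 6125 + 2771 = 8896 m/s.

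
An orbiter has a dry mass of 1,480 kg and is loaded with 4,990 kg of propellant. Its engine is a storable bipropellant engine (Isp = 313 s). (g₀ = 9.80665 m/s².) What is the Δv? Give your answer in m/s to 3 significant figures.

Δv ≈ 4530 m/s

v_e = Isp · g₀ = 313 × 9.80665 = 3069.5 m/s.
m₀ = m_dry + m_prop = 1,480 + 4,990 = 6,470 kg.
By the Tsiolkovsky rocket equation, Δv = v_e · ln(m₀/m_f) = 3069.5 × ln(4.372) = 3069.5 × 1.4751 ≈ 4527.9 m/s.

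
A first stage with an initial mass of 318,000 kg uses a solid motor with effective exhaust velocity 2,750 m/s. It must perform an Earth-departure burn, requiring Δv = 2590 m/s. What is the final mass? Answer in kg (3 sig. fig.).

final mass ≈ 124000 kg

Rocket equation: m₀/m_f = exp(Δv / v_e) = exp(2590 / 2750.0) = exp(0.9418) = 2.5646.
m_f = m₀ / 2.5646 = 318,000 / 2.5646 = 123,996 kg.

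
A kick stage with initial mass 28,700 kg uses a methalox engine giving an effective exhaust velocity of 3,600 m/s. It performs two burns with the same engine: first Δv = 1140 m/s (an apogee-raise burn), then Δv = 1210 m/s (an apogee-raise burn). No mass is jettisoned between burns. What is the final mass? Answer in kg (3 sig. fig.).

After the first burn: m = 28700 × exp(−1140/3600.0) = 28700 × 0.72857 = 20,910 kg.
After the second burn: m = 20,910 × exp(−1210/3600.0) = 20,910 × 0.71454 = 14,941 kg.

final mass ≈ 14900 kg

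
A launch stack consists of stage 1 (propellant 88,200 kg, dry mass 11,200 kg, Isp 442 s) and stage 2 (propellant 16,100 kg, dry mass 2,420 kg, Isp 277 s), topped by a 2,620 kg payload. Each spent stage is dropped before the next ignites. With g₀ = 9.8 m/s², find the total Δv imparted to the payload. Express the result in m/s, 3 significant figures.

Ignition mass of stage 1 = 88,200+11,200 + 16,100+2,420 + 2,620 = 120,540 kg.
Stage 1: m₀ = 120,540 kg, m_f = 120,540 − 88,200 = 32,340 kg; Δv = 442×9.8×ln(3.727) = 4331.6×1.3157 ≈ 5699 m/s.
Stage 2: m₀ = 21,140 kg, m_f = 21,140 − 16,100 = 5,040 kg; Δv = 277×9.8×ln(4.194) = 2714.6×1.4338 ≈ 3892 m/s.
Total Δv = 5699 + 3892 = 9591 m/s.

Δv ≈ 9590 m/s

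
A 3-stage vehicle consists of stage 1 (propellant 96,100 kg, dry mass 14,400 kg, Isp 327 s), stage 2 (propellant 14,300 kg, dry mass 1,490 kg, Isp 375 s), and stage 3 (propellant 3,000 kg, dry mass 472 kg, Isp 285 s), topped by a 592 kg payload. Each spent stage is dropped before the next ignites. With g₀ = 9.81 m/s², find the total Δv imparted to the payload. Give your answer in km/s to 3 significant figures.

Δv ≈ 12.7 km/s

Ignition mass of stage 1 = 96,100+14,400 + 14,300+1,490 + 3,000+472 + 592 = 130,354 kg.
Stage 1: m₀ = 130,354 kg, m_f = 130,354 − 96,100 = 34,254 kg; Δv = 327×9.81×ln(3.806) = 3207.9×1.3365 ≈ 4287 m/s.
Stage 2: m₀ = 19,854 kg, m_f = 19,854 − 14,300 = 5,554 kg; Δv = 375×9.81×ln(3.575) = 3678.8×1.2739 ≈ 4686 m/s.
Stage 3: m₀ = 4,064 kg, m_f = 4,064 − 3,000 = 1,064 kg; Δv = 285×9.81×ln(3.82) = 2795.9×1.3401 ≈ 3747 m/s.
Total Δv = 4287 + 4686 + 3747 = 12720 m/s.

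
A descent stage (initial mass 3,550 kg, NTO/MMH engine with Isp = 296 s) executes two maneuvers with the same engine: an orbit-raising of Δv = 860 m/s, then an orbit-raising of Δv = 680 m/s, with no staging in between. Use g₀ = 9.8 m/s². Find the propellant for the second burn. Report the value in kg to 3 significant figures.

v_e = Isp · g₀ = 296 × 9.8 = 2900.8 m/s.
After the first burn: m = 3550 × exp(−860/2900.8) = 3550 × 0.74344 = 2,639.21 kg.
After the second burn: m = 2,639.21 × exp(−680/2900.8) = 2,639.21 × 0.79103 = 2,087.69 kg.
Second-burn propellant = 2,639.21 − 2,087.69 = 551.52 kg.

propellant for the second burn ≈ 552 kg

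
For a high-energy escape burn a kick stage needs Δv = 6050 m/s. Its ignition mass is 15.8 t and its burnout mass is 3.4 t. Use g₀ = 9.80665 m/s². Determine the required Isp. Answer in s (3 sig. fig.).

ln(m₀/m_f) = ln(15800/3400) = ln(4.647) = 1.5362.
v_e = Δv / ln(m₀/m_f) = 6050 / 1.5362 = 3938.2 m/s.
Isp = v_e / g₀ = 3938.2 / 9.80665 = 401.6 s.

Isp ≈ 402 s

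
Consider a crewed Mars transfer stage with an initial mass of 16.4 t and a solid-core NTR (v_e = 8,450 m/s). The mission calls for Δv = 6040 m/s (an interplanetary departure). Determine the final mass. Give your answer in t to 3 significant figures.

final mass ≈ 8.02 t

By the Tsiolkovsky rocket equation, m₀/m_f = exp(Δv / v_e) = exp(6040 / 8450.0) = exp(0.7148) = 2.0438.
m_f = m₀ / 2.0438 = 16.4 / 2.0438 = 8.02427 t.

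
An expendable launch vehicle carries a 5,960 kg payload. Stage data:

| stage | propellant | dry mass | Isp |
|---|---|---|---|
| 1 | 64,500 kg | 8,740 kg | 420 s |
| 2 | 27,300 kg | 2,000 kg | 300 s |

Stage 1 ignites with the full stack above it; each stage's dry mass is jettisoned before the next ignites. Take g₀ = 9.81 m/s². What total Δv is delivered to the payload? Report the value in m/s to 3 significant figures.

Ignition mass of stage 1 = 64,500+8,740 + 27,300+2,000 + 5,960 = 108,500 kg.
Stage 1: m₀ = 108,500 kg, m_f = 108,500 − 64,500 = 44,000 kg; Δv = 420×9.81×ln(2.466) = 4120.2×0.9026 ≈ 3719 m/s.
Stage 2: m₀ = 35,260 kg, m_f = 35,260 − 27,300 = 7,960 kg; Δv = 300×9.81×ln(4.43) = 2943.0×1.4883 ≈ 4380 m/s.
Total Δv = 3719 + 4380 = 8099 m/s.

Δv ≈ 8100 m/s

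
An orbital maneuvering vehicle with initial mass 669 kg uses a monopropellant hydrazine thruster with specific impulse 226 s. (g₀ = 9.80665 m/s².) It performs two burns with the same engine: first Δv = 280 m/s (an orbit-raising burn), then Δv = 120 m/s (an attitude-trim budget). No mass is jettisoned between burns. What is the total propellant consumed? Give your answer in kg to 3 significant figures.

total propellant consumed ≈ 110 kg

v_e = Isp · g₀ = 226 × 9.80665 = 2216.3 m/s.
After the first burn: m = 669 × exp(−280/2216.3) = 669 × 0.88132 = 589.603 kg.
After the second burn: m = 589.603 × exp(−120/2216.3) = 589.603 × 0.94730 = 558.531 kg.
Total propellant = m₀ − m_final = 669 − 558.531 = 110.469 kg.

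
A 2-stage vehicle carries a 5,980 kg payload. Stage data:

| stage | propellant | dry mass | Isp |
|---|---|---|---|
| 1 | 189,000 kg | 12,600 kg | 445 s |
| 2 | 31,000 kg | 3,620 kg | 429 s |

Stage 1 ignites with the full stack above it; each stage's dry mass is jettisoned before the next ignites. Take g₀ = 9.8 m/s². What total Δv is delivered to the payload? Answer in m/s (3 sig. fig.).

Δv ≈ 12700 m/s

Ignition mass of stage 1 = 189,000+12,600 + 31,000+3,620 + 5,980 = 242,200 kg.
Stage 1: m₀ = 242,200 kg, m_f = 242,200 − 189,000 = 53,200 kg; Δv = 445×9.8×ln(4.553) = 4361.0×1.5157 ≈ 6610 m/s.
Stage 2: m₀ = 40,600 kg, m_f = 40,600 − 31,000 = 9,600 kg; Δv = 429×9.8×ln(4.229) = 4204.2×1.4420 ≈ 6062 m/s.
Total Δv = 6610 + 6062 = 12672 m/s.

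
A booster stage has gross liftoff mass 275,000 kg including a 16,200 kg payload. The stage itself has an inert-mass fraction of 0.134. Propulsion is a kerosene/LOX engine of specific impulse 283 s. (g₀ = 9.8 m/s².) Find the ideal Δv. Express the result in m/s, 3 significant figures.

Stage wet mass = m₀ − payload = 275,000 − 16,200 = 258,800 kg.
Stage dry mass = ε × stage wet mass = 0.134 × 258,800 = 34,679.2 kg.
Burnout mass m_f = stage dry + payload = 34,679.2 + 16,200 = 50,879.2 kg.
v_e = Isp · g₀ = 283 × 9.8 = 2773.4 m/s.
Using Δv = v_e ln(m₀/m_f): Δv = v_e · ln(275,000/50,879.2) = 2773.4 × ln(5.405) = 2773.4 × 1.6873 ≈ 4680 m/s.

Δv ≈ 4680 m/s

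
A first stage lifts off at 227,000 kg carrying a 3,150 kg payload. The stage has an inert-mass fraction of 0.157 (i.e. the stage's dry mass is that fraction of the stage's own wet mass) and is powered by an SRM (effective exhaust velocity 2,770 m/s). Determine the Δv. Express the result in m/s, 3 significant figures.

Stage wet mass = m₀ − payload = 227,000 − 3,150 = 223,850 kg.
Stage dry mass = ε × stage wet mass = 0.157 × 223,850 = 35,144.5 kg.
Burnout mass m_f = stage dry + payload = 35,144.5 + 3,150 = 38,294.5 kg.
Δv = v_e · ln(227,000/38,294.5) = 2770.0 × ln(5.928) = 2770.0 × 1.7796 ≈ 4930 m/s.

Δv ≈ 4930 m/s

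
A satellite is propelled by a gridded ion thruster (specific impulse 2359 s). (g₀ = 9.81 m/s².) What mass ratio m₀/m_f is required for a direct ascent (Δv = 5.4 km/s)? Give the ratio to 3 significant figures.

mass ratio ≈ 1.26

v_e = Isp · g₀ = 2359 × 9.81 = 23141.8 m/s.
Rocket equation: m₀/m_f = exp(Δv / v_e) = exp(5400 / 23141.8) = exp(0.2333) = 1.2628.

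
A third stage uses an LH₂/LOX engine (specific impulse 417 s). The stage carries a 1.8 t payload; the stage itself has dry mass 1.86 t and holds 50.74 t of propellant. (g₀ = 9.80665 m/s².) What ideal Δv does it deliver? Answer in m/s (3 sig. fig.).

v_e = Isp · g₀ = 417 × 9.80665 = 4089.4 m/s.
m₀ = payload + dry + propellant = 1.8 + 1.86 + 50.74 = 54.4 t.
m_f = payload + dry = 1.8 + 1.86 = 3.66 t.
Using Δv = v_e ln(m₀/m_f): Δv = v_e · ln(m₀/m_f) = 4089.4 × ln(14.86) = 4089.4 × 2.6989 ≈ 11036.8 m/s.

Δv ≈ 11000 m/s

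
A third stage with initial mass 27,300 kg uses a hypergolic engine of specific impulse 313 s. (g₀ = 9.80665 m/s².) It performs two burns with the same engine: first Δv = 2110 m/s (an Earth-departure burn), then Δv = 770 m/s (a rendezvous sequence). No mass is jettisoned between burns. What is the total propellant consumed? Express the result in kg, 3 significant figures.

total propellant consumed ≈ 16600 kg

v_e = Isp · g₀ = 313 × 9.80665 = 3069.5 m/s.
After the first burn: m = 27300 × exp(−2110/3069.5) = 27300 × 0.50288 = 13,728.6 kg.
After the second burn: m = 13,728.6 × exp(−770/3069.5) = 13,728.6 × 0.77813 = 10,682.6 kg.
Total propellant = m₀ − m_final = 27300 − 10,682.6 = 16,617.4 kg.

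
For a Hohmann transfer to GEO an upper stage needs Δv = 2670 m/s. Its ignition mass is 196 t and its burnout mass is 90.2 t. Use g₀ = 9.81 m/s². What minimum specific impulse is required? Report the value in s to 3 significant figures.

ln(m₀/m_f) = ln(196000/90200) = ln(2.173) = 0.7761.
From the ideal rocket equation, v_e = Δv / ln(m₀/m_f) = 2670 / 0.7761 = 3440.3 m/s.
Isp = v_e / g₀ = 3440.3 / 9.81 = 350.7 s.

Isp ≈ 351 s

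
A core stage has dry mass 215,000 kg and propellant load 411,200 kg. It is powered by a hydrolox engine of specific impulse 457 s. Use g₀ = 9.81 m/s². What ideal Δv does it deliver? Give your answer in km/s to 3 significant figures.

v_e = Isp · g₀ = 457 × 9.81 = 4483.2 m/s.
m₀ = m_dry + m_prop = 215,000 + 411,200 = 626,200 kg.
Using Δv = v_e ln(m₀/m_f): Δv = v_e · ln(m₀/m_f) = 4483.2 × ln(2.913) = 4483.2 × 1.0690 ≈ 4792.7 m/s.

Δv ≈ 4.79 km/s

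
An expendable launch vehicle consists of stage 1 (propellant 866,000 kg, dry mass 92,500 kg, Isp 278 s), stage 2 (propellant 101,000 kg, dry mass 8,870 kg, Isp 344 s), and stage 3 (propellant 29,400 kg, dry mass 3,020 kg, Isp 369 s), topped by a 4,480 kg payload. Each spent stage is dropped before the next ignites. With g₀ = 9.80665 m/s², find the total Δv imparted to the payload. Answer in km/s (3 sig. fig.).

Ignition mass of stage 1 = 866,000+92,500 + 101,000+8,870 + 29,400+3,020 + 4,480 = 1,105,270 kg.
Stage 1: m₀ = 1,105,270 kg, m_f = 1,105,270 − 866,000 = 239,270 kg; Δv = 278×9.80665×ln(4.619) = 2726.2×1.5303 ≈ 4172 m/s.
Stage 2: m₀ = 146,770 kg, m_f = 146,770 − 101,000 = 45,770 kg; Δv = 344×9.80665×ln(3.207) = 3373.5×1.1652 ≈ 3931 m/s.
Stage 3: m₀ = 36,900 kg, m_f = 36,900 − 29,400 = 7,500 kg; Δv = 369×9.80665×ln(4.92) = 3618.7×1.5933 ≈ 5766 m/s.
Total Δv = 4172 + 3931 + 5766 = 13869 m/s.

Δv ≈ 13.9 km/s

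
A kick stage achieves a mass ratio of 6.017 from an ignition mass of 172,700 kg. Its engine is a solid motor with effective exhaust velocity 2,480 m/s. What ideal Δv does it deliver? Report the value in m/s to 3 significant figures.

Rocket equation: Δv = v_e · ln(6.017) = 2480.0 × 1.7946 ≈ 4450.6 m/s.

Δv ≈ 4450 m/s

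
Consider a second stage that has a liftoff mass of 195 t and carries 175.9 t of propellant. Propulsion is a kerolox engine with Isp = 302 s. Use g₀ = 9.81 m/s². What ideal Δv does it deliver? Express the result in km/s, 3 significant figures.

v_e = Isp · g₀ = 302 × 9.81 = 2962.6 m/s.
m_f = m₀ − m_prop = 195 − 175.9 = 19.1 t.
Rocket equation: Δv = v_e · ln(m₀/m_f) = 2962.6 × ln(10.21) = 2962.6 × 2.3233 ≈ 6883.1 m/s.

Δv ≈ 6.88 km/s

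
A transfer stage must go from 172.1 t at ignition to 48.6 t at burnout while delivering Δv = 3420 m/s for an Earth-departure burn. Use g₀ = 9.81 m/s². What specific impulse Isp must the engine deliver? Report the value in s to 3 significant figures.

ln(m₀/m_f) = ln(172100/48600) = ln(3.541) = 1.2645.
Using Δv = v_e ln(m₀/m_f): v_e = Δv / ln(m₀/m_f) = 3420 / 1.2645 = 2704.7 m/s.
Isp = v_e / g₀ = 2704.7 / 9.81 = 275.7 s.

Isp ≈ 276 s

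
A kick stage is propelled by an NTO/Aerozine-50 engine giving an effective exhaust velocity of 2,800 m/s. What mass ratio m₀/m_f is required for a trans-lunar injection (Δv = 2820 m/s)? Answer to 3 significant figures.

m₀/m_f = exp(Δv / v_e) = exp(2820 / 2800.0) = exp(1.0071) = 2.7378.

mass ratio ≈ 2.74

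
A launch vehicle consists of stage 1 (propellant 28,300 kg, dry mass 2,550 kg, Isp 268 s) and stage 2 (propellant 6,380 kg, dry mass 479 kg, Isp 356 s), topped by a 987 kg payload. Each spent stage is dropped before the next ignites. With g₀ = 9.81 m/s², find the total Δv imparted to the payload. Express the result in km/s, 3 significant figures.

Δv ≈ 9.31 km/s

Ignition mass of stage 1 = 28,300+2,550 + 6,380+479 + 987 = 38,696 kg.
Stage 1: m₀ = 38,696 kg, m_f = 38,696 − 28,300 = 10,396 kg; Δv = 268×9.81×ln(3.722) = 2629.1×1.3143 ≈ 3455 m/s.
Stage 2: m₀ = 7,846 kg, m_f = 7,846 − 6,380 = 1,466 kg; Δv = 356×9.81×ln(5.352) = 3492.4×1.6775 ≈ 5858 m/s.
Total Δv = 3455 + 5858 = 9313 m/s.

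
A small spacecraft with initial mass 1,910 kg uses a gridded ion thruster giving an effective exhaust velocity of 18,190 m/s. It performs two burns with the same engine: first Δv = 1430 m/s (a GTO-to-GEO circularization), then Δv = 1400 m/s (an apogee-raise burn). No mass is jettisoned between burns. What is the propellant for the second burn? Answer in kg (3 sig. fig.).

After the first burn: m = 1910 × exp(−1430/18190.0) = 1910 × 0.92440 = 1,765.6 kg.
After the second burn: m = 1,765.6 × exp(−1400/18190.0) = 1,765.6 × 0.92592 = 1,634.8 kg.
Second-burn propellant = 1,765.6 − 1,634.8 = 130.8 kg.

propellant for the second burn ≈ 131 kg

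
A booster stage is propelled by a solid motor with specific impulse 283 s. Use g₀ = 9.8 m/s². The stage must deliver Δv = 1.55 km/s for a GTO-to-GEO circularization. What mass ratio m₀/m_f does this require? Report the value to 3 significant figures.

mass ratio ≈ 1.75

v_e = Isp · g₀ = 283 × 9.8 = 2773.4 m/s.
From the ideal rocket equation, m₀/m_f = exp(Δv / v_e) = exp(1550 / 2773.4) = exp(0.5589) = 1.7487.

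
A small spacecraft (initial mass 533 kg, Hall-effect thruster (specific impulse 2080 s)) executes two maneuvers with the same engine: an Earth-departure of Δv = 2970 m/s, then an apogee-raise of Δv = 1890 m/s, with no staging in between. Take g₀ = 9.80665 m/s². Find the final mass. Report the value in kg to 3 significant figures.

final mass ≈ 420 kg

v_e = Isp · g₀ = 2080 × 9.80665 = 20397.8 m/s.
After the first burn: m = 533 × exp(−2970/20397.8) = 533 × 0.86450 = 460.779 kg.
After the second burn: m = 460.779 × exp(−1890/20397.8) = 460.779 × 0.91151 = 420.005 kg.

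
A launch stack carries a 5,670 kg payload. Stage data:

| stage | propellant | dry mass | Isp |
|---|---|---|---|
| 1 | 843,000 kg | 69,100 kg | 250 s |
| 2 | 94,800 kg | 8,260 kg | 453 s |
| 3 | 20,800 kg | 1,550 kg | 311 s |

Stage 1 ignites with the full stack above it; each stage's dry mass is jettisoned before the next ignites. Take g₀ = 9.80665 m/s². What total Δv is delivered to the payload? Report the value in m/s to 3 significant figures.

Ignition mass of stage 1 = 843,000+69,100 + 94,800+8,260 + 20,800+1,550 + 5,670 = 1,043,180 kg.
Stage 1: m₀ = 1,043,180 kg, m_f = 1,043,180 − 843,000 = 200,180 kg; Δv = 250×9.80665×ln(5.211) = 2451.7×1.6508 ≈ 4047 m/s.
Stage 2: m₀ = 131,080 kg, m_f = 131,080 − 94,800 = 36,280 kg; Δv = 453×9.80665×ln(3.613) = 4442.4×1.2845 ≈ 5706 m/s.
Stage 3: m₀ = 28,020 kg, m_f = 28,020 − 20,800 = 7,220 kg; Δv = 311×9.80665×ln(3.881) = 3049.9×1.3561 ≈ 4136 m/s.
Total Δv = 4047 + 5706 + 4136 = 13889 m/s.

Δv ≈ 13900 m/s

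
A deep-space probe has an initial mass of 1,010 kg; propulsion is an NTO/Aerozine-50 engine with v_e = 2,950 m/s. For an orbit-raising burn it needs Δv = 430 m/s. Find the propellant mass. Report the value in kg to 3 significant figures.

propellant mass ≈ 137 kg

By the Tsiolkovsky rocket equation, m₀/m_f = exp(Δv / v_e) = exp(430 / 2950.0) = exp(0.1458) = 1.1569.
m_f = 1,010 / 1.1569 = 873.023 kg, so propellant = m₀ − m_f = 1,010 − 873.023 = 136.977 kg.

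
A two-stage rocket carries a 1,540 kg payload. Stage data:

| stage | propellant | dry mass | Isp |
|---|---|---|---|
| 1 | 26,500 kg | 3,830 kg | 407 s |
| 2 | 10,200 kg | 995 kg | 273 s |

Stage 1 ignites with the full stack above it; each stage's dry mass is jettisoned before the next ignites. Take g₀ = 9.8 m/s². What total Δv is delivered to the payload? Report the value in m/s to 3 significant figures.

Ignition mass of stage 1 = 26,500+3,830 + 10,200+995 + 1,540 = 43,065 kg.
Stage 1: m₀ = 43,065 kg, m_f = 43,065 − 26,500 = 16,565 kg; Δv = 407×9.8×ln(2.6) = 3988.6×0.9554 ≈ 3811 m/s.
Stage 2: m₀ = 12,735 kg, m_f = 12,735 − 10,200 = 2,535 kg; Δv = 273×9.8×ln(5.024) = 2675.4×1.6142 ≈ 4319 m/s.
Total Δv = 3811 + 4319 = 8130 m/s.

Δv ≈ 8130 m/s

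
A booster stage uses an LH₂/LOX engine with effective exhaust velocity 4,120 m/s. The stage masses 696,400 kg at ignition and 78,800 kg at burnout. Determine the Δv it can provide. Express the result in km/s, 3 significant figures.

Δv ≈ 8.98 km/s

By the Tsiolkovsky rocket equation, Δv = v_e · ln(m₀/m_f) = 4120.0 × ln(8.838) = 4120.0 × 2.1790 ≈ 8977.5 m/s.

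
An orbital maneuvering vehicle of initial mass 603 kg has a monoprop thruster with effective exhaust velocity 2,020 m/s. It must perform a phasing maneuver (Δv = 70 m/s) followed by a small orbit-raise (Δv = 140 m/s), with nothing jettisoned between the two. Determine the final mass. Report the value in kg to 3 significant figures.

After the first burn: m = 603 × exp(−70/2020.0) = 603 × 0.96594 = 582.462 kg.
After the second burn: m = 582.462 × exp(−140/2020.0) = 582.462 × 0.93304 = 543.46 kg.

final mass ≈ 543 kg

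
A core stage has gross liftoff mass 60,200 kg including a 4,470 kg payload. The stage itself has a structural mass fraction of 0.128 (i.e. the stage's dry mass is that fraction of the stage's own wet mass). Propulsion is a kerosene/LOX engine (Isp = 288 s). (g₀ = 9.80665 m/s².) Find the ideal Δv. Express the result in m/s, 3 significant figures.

Stage wet mass = m₀ − payload = 60,200 − 4,470 = 55,730 kg.
Stage dry mass = ε × stage wet mass = 0.128 × 55,730 = 7,133.44 kg.
Burnout mass m_f = stage dry + payload = 7,133.44 + 4,470 = 11,603.44 kg.
v_e = Isp · g₀ = 288 × 9.80665 = 2824.3 m/s.
Δv = v_e · ln(60,200/11,603.44) = 2824.3 × ln(5.188) = 2824.3 × 1.6464 ≈ 4650 m/s.

Δv ≈ 4650 m/s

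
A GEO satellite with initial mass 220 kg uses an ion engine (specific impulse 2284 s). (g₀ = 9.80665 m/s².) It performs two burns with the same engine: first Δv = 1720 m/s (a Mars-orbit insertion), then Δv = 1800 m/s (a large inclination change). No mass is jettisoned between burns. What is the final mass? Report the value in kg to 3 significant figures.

final mass ≈ 188 kg

v_e = Isp · g₀ = 2284 × 9.80665 = 22398.4 m/s.
After the first burn: m = 220 × exp(−1720/22398.4) = 220 × 0.92608 = 203.738 kg.
After the second burn: m = 203.738 × exp(−1800/22398.4) = 203.738 × 0.92278 = 188.005 kg.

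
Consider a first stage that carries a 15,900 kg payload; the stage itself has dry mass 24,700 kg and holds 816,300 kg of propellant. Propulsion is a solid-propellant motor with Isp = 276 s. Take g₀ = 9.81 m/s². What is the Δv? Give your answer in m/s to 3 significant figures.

Δv ≈ 8260 m/s

v_e = Isp · g₀ = 276 × 9.81 = 2707.6 m/s.
m₀ = payload + dry + propellant = 15,900 + 24,700 + 816,300 = 856,900 kg.
m_f = payload + dry = 15,900 + 24,700 = 40,600 kg.
From the ideal rocket equation, Δv = v_e · ln(m₀/m_f) = 2707.6 × ln(21.11) = 2707.6 × 3.0496 ≈ 8256.8 m/s.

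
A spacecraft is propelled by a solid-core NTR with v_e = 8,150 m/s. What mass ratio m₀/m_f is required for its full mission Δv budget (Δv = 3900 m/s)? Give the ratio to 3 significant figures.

m₀/m_f = exp(Δv / v_e) = exp(3900 / 8150.0) = exp(0.4785) = 1.6137.

mass ratio ≈ 1.61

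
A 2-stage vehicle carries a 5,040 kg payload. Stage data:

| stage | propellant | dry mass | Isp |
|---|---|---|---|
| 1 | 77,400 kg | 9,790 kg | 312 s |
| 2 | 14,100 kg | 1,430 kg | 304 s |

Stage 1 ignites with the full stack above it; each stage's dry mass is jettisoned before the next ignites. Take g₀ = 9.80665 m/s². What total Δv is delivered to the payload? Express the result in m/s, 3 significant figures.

Ignition mass of stage 1 = 77,400+9,790 + 14,100+1,430 + 5,040 = 107,760 kg.
Stage 1: m₀ = 107,760 kg, m_f = 107,760 − 77,400 = 30,360 kg; Δv = 312×9.80665×ln(3.549) = 3059.7×1.2668 ≈ 3876 m/s.
Stage 2: m₀ = 20,570 kg, m_f = 20,570 − 14,100 = 6,470 kg; Δv = 304×9.80665×ln(3.179) = 2981.2×1.1567 ≈ 3448 m/s.
Total Δv = 3876 + 3448 = 7324 m/s.

Δv ≈ 7320 m/s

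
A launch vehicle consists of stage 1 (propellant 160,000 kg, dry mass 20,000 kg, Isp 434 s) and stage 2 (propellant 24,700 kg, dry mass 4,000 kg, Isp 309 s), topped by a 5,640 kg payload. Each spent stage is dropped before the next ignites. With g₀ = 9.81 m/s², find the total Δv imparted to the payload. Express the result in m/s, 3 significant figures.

Ignition mass of stage 1 = 160,000+20,000 + 24,700+4,000 + 5,640 = 214,340 kg.
Stage 1: m₀ = 214,340 kg, m_f = 214,340 − 160,000 = 54,340 kg; Δv = 434×9.81×ln(3.944) = 4257.5×1.3723 ≈ 5843 m/s.
Stage 2: m₀ = 34,340 kg, m_f = 34,340 − 24,700 = 9,640 kg; Δv = 309×9.81×ln(3.562) = 3031.3×1.2704 ≈ 3851 m/s.
Total Δv = 5843 + 3851 = 9694 m/s.

Δv ≈ 9690 m/s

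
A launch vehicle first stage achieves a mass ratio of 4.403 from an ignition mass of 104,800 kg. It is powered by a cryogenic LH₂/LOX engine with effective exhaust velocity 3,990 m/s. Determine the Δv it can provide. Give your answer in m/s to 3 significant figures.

From the ideal rocket equation, Δv = v_e · ln(4.403) = 3990.0 × 1.4823 ≈ 5914.3 m/s.

Δv ≈ 5910 m/s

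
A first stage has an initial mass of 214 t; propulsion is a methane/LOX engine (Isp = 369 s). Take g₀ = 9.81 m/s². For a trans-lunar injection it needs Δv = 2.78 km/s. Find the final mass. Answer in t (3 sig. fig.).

final mass ≈ 99.3 t

v_e = Isp · g₀ = 369 × 9.81 = 3619.9 m/s.
By the Tsiolkovsky rocket equation, m₀/m_f = exp(Δv / v_e) = exp(2780 / 3619.9) = exp(0.7680) = 2.1554.
m_f = m₀ / 2.1554 = 214 / 2.1554 = 99.2855 t.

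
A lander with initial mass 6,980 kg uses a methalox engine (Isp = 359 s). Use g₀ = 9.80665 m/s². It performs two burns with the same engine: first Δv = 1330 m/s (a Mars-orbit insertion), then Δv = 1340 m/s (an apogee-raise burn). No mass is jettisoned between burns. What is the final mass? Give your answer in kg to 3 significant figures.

final mass ≈ 3270 kg

v_e = Isp · g₀ = 359 × 9.80665 = 3520.6 m/s.
After the first burn: m = 6980 × exp(−1330/3520.6) = 6980 × 0.68538 = 4,783.95 kg.
After the second burn: m = 4,783.95 × exp(−1340/3520.6) = 4,783.95 × 0.68344 = 3,269.54 kg.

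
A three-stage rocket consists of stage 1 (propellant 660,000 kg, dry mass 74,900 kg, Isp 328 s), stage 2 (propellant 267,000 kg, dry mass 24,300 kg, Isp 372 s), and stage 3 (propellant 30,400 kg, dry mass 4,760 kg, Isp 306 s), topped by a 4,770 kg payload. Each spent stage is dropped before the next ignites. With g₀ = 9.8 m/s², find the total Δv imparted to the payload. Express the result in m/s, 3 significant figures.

Δv ≈ 13400 m/s

Ignition mass of stage 1 = 660,000+74,900 + 267,000+24,300 + 30,400+4,760 + 4,770 = 1,066,130 kg.
Stage 1: m₀ = 1,066,130 kg, m_f = 1,066,130 − 660,000 = 406,130 kg; Δv = 328×9.8×ln(2.625) = 3214.4×0.9651 ≈ 3102 m/s.
Stage 2: m₀ = 331,230 kg, m_f = 331,230 − 267,000 = 64,230 kg; Δv = 372×9.8×ln(5.157) = 3645.6×1.6403 ≈ 5980 m/s.
Stage 3: m₀ = 39,930 kg, m_f = 39,930 − 30,400 = 9,530 kg; Δv = 306×9.8×ln(4.19) = 2998.8×1.4327 ≈ 4296 m/s.
Total Δv = 3102 + 5980 + 4296 = 13378 m/s.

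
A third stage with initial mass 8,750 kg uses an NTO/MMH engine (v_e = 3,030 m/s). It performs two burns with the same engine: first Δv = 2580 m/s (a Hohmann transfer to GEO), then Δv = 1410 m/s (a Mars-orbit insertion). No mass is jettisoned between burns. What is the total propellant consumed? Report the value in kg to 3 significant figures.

After the first burn: m = 8750 × exp(−2580/3030.0) = 8750 × 0.42678 = 3,734.33 kg.
After the second burn: m = 3,734.33 × exp(−1410/3030.0) = 3,734.33 × 0.62792 = 2,344.86 kg.
Total propellant = m₀ − m_final = 8750 − 2,344.86 = 6,405.14 kg.

total propellant consumed ≈ 6410 kg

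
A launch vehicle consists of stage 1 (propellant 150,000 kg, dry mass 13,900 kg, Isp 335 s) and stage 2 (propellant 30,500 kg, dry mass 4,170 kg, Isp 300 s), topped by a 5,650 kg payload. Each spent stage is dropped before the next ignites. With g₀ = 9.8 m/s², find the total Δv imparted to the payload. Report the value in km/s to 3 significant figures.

Ignition mass of stage 1 = 150,000+13,900 + 30,500+4,170 + 5,650 = 204,220 kg.
Stage 1: m₀ = 204,220 kg, m_f = 204,220 − 150,000 = 54,220 kg; Δv = 335×9.8×ln(3.767) = 3283.0×1.3261 ≈ 4354 m/s.
Stage 2: m₀ = 40,320 kg, m_f = 40,320 − 30,500 = 9,820 kg; Δv = 300×9.8×ln(4.106) = 2940.0×1.4124 ≈ 4153 m/s.
Total Δv = 4354 + 4153 = 8507 m/s.

Δv ≈ 8.51 km/s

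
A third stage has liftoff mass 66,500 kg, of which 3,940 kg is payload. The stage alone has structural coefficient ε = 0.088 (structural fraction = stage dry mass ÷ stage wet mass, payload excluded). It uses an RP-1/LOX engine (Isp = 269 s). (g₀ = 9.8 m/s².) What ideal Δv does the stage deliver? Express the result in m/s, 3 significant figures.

Δv ≈ 5150 m/s

Stage wet mass = m₀ − payload = 66,500 − 3,940 = 62,560 kg.
Stage dry mass = ε × stage wet mass = 0.088 × 62,560 = 5,505.28 kg.
Burnout mass m_f = stage dry + payload = 5,505.28 + 3,940 = 9,445.28 kg.
v_e = Isp · g₀ = 269 × 9.8 = 2636.2 m/s.
Δv = v_e · ln(66,500/9,445.28) = 2636.2 × ln(7.041) = 2636.2 × 1.9517 ≈ 5145 m/s.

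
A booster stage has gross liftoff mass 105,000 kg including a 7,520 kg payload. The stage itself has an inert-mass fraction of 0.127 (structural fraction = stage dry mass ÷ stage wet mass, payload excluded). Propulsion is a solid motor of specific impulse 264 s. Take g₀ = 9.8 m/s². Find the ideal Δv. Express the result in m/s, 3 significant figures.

Stage wet mass = m₀ − payload = 105,000 − 7,520 = 97,480 kg.
Stage dry mass = ε × stage wet mass = 0.127 × 97,480 = 12,380 kg.
Burnout mass m_f = stage dry + payload = 12,380 + 7,520 = 19,900 kg.
v_e = Isp · g₀ = 264 × 9.8 = 2587.2 m/s.
Δv = v_e · ln(105,000/19,900) = 2587.2 × ln(5.276) = 2587.2 × 1.6632 ≈ 4303 m/s.

Δv ≈ 4300 m/s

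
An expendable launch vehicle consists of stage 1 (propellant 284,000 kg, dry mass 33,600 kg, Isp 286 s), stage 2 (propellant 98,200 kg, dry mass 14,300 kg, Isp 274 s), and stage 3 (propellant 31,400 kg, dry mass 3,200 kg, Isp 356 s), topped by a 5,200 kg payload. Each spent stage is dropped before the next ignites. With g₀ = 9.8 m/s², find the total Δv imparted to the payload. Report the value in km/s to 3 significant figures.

Δv ≈ 10.8 km/s

Ignition mass of stage 1 = 284,000+33,600 + 98,200+14,300 + 31,400+3,200 + 5,200 = 469,900 kg.
Stage 1: m₀ = 469,900 kg, m_f = 469,900 − 284,000 = 185,900 kg; Δv = 286×9.8×ln(2.528) = 2802.8×0.9273 ≈ 2599 m/s.
Stage 2: m₀ = 152,300 kg, m_f = 152,300 − 98,200 = 54,100 kg; Δv = 274×9.8×ln(2.815) = 2685.2×1.0350 ≈ 2779 m/s.
Stage 3: m₀ = 39,800 kg, m_f = 39,800 − 31,400 = 8,400 kg; Δv = 356×9.8×ln(4.738) = 3488.8×1.5556 ≈ 5427 m/s.
Total Δv = 2599 + 2779 + 5427 = 10805 m/s.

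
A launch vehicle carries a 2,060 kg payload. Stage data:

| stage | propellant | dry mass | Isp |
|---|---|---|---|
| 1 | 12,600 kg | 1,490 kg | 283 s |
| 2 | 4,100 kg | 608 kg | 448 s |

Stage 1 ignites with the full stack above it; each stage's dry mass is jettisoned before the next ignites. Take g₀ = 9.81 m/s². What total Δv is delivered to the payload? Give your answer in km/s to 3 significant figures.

Ignition mass of stage 1 = 12,600+1,490 + 4,100+608 + 2,060 = 20,858 kg.
Stage 1: m₀ = 20,858 kg, m_f = 20,858 − 12,600 = 8,258 kg; Δv = 283×9.81×ln(2.526) = 2776.2×0.9266 ≈ 2572 m/s.
Stage 2: m₀ = 6,768 kg, m_f = 6,768 − 4,100 = 2,668 kg; Δv = 448×9.81×ln(2.537) = 4394.9×0.9309 ≈ 4091 m/s.
Total Δv = 2572 + 4091 = 6663 m/s.

Δv ≈ 6.66 km/s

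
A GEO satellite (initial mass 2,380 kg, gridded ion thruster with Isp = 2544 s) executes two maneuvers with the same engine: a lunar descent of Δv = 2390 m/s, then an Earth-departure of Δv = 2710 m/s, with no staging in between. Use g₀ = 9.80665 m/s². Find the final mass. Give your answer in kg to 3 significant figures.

v_e = Isp · g₀ = 2544 × 9.80665 = 24948.1 m/s.
After the first burn: m = 2380 × exp(−2390/24948.1) = 2380 × 0.90865 = 2,162.59 kg.
After the second burn: m = 2,162.59 × exp(−2710/24948.1) = 2,162.59 × 0.89707 = 1,939.99 kg.

final mass ≈ 1940 kg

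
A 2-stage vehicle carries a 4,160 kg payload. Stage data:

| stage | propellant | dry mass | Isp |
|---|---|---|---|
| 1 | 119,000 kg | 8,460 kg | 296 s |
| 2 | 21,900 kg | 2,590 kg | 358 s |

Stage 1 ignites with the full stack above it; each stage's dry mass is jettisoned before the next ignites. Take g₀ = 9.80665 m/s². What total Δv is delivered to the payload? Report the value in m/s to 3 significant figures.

Ignition mass of stage 1 = 119,000+8,460 + 21,900+2,590 + 4,160 = 156,110 kg.
Stage 1: m₀ = 156,110 kg, m_f = 156,110 − 119,000 = 37,110 kg; Δv = 296×9.80665×ln(4.207) = 2902.8×1.4367 ≈ 4170 m/s.
Stage 2: m₀ = 28,650 kg, m_f = 28,650 − 21,900 = 6,750 kg; Δv = 358×9.80665×ln(4.244) = 3510.8×1.4456 ≈ 5075 m/s.
Total Δv = 4170 + 5075 = 9245 m/s.

Δv ≈ 9250 m/s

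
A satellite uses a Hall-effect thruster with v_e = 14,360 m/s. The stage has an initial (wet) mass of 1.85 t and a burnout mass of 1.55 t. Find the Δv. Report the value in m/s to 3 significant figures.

Δv ≈ 2540 m/s

Δv = v_e · ln(m₀/m_f) = 14360.0 × ln(1.194) = 14360.0 × 0.1769 ≈ 2540.7 m/s.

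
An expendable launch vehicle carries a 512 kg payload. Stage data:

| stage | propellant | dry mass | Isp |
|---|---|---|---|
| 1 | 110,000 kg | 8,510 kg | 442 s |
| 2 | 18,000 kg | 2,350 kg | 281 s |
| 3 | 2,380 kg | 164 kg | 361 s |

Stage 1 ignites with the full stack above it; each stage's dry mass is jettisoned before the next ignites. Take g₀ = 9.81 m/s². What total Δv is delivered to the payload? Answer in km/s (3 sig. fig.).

Ignition mass of stage 1 = 110,000+8,510 + 18,000+2,350 + 2,380+164 + 512 = 141,916 kg.
Stage 1: m₀ = 141,916 kg, m_f = 141,916 − 110,000 = 31,916 kg; Δv = 442×9.81×ln(4.447) = 4336.0×1.4921 ≈ 6470 m/s.
Stage 2: m₀ = 23,406 kg, m_f = 23,406 − 18,000 = 5,406 kg; Δv = 281×9.81×ln(4.33) = 2756.6×1.4655 ≈ 4040 m/s.
Stage 3: m₀ = 3,056 kg, m_f = 3,056 − 2,380 = 676 kg; Δv = 361×9.81×ln(4.521) = 3541.4×1.5087 ≈ 5343 m/s.
Total Δv = 6470 + 4040 + 5343 = 15853 m/s.

Δv ≈ 15.9 km/s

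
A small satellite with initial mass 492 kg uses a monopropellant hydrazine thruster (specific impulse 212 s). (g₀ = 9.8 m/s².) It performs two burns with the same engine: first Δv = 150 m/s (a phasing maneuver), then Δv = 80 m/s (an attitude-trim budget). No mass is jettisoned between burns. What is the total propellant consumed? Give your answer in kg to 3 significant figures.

v_e = Isp · g₀ = 212 × 9.8 = 2077.6 m/s.
After the first burn: m = 492 × exp(−150/2077.6) = 492 × 0.93035 = 457.732 kg.
After the second burn: m = 457.732 × exp(−80/2077.6) = 457.732 × 0.96223 = 440.443 kg.
Total propellant = m₀ − m_final = 492 − 440.443 = 51.557 kg.

total propellant consumed ≈ 51.6 kg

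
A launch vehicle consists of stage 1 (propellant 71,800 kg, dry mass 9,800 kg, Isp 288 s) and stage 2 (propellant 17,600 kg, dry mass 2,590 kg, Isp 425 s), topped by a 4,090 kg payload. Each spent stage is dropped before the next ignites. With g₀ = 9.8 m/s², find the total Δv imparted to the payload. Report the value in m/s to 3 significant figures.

Δv ≈ 8570 m/s

Ignition mass of stage 1 = 71,800+9,800 + 17,600+2,590 + 4,090 = 105,880 kg.
Stage 1: m₀ = 105,880 kg, m_f = 105,880 − 71,800 = 34,080 kg; Δv = 288×9.8×ln(3.107) = 2822.4×1.1336 ≈ 3199 m/s.
Stage 2: m₀ = 24,280 kg, m_f = 24,280 − 17,600 = 6,680 kg; Δv = 425×9.8×ln(3.635) = 4165.0×1.2905 ≈ 5375 m/s.
Total Δv = 3199 + 5375 = 8574 m/s.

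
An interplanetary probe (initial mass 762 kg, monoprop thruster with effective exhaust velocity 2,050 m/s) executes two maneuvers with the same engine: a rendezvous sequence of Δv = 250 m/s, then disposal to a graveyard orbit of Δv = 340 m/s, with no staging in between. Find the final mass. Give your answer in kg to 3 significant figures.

final mass ≈ 571 kg

After the first burn: m = 762 × exp(−250/2050.0) = 762 × 0.88519 = 674.515 kg.
After the second burn: m = 674.515 × exp(−340/2050.0) = 674.515 × 0.84717 = 571.429 kg.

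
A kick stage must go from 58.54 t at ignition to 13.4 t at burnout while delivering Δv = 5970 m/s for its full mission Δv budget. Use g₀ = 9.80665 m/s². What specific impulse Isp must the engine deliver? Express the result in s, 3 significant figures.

Isp ≈ 413 s

ln(m₀/m_f) = ln(58540/13400) = ln(4.369) = 1.4745.
Rocket equation: v_e = Δv / ln(m₀/m_f) = 5970 / 1.4745 = 4049.0 m/s.
Isp = v_e / g₀ = 4049.0 / 9.80665 = 412.9 s.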